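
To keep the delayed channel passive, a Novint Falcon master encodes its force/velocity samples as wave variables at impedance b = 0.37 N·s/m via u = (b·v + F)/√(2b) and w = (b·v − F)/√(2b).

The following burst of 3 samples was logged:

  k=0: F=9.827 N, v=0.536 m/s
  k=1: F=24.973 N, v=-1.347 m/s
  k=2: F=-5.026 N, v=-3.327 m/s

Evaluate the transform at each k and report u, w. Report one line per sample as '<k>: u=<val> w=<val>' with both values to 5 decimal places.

k=0: b·v=0.37×0.536=0.19832; √(2b)=0.86023; u=(0.19832+9.827)/0.86023=11.65420, w=(0.19832−9.827)/0.86023=-11.19311
k=1: b·v=0.37×(-1.347)=-0.49839; √(2b)=0.86023; u=(-0.49839+24.973)/0.86023=28.45116, w=(-0.49839−24.973)/0.86023=-29.60989
k=2: b·v=0.37×(-3.327)=-1.23099; √(2b)=0.86023; u=(-1.23099+(-5.026))/0.86023=-7.27360, w=(-1.23099−(-5.026))/0.86023=4.41161

0: u=11.65420 w=-11.19311
1: u=28.45116 w=-29.60989
2: u=-7.27360 w=4.41161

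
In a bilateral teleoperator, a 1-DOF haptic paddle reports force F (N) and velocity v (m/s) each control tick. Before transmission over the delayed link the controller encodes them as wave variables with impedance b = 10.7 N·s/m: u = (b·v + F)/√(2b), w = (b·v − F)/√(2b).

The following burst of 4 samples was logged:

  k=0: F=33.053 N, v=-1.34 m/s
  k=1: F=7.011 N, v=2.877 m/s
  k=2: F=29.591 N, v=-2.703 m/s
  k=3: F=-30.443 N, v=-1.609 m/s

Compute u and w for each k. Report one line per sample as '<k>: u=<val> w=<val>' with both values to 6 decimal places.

k=0: b·v=10.7×(-1.34)=-14.338000; √(2b)=4.626013; u=(-14.338000+33.053)/4.626013=4.045600, w=(-14.338000−33.053)/4.626013=-10.244458
k=1: b·v=10.7×2.877=30.783900; √(2b)=4.626013; u=(30.783900+7.011)/4.626013=8.170080, w=(30.783900−7.011)/4.626013=5.138960
k=2: b·v=10.7×(-2.703)=-28.922100; √(2b)=4.626013; u=(-28.922100+29.591)/4.626013=0.144595, w=(-28.922100−29.591)/4.626013=-12.648710
k=3: b·v=10.7×(-1.609)=-17.216300; √(2b)=4.626013; u=(-17.216300+(-30.443))/4.626013=-10.302456, w=(-17.216300−(-30.443))/4.626013=2.859201

0: u=4.045600 w=-10.244458
1: u=8.170080 w=5.138960
2: u=0.144595 w=-12.648710
3: u=-10.302456 w=2.859201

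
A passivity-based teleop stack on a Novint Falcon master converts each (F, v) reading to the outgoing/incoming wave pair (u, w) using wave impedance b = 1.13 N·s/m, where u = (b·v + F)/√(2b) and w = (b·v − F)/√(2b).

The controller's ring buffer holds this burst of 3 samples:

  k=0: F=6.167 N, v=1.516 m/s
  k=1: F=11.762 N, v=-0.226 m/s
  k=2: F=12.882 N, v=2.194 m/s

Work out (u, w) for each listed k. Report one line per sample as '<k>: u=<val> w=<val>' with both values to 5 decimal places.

k=0: b·v=1.13×1.516=1.71308; √(2b)=1.50333; u=(1.71308+6.167)/1.50333=5.24175, w=(1.71308−6.167)/1.50333=-2.96270
k=1: b·v=1.13×(-0.226)=-0.25538; √(2b)=1.50333; u=(-0.25538+11.762)/1.50333=7.65409, w=(-0.25538−11.762)/1.50333=-7.99384
k=2: b·v=1.13×2.194=2.47922; √(2b)=1.50333; u=(2.47922+12.882)/1.50333=10.21813, w=(2.47922−12.882)/1.50333=-6.91983

0: u=5.24175 w=-2.96270
1: u=7.65409 w=-7.99384
2: u=10.21813 w=-6.91983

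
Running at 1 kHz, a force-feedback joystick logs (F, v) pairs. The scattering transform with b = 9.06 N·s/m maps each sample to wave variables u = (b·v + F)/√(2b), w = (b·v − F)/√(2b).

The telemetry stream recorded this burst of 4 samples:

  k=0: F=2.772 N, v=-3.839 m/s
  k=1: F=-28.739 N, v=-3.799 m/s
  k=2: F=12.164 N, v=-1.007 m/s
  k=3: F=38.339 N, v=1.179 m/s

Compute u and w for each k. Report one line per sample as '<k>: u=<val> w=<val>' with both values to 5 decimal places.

k=0: b·v=9.06×(-3.839)=-34.78134; √(2b)=4.25676; u=(-34.78134+2.772)/4.25676=-7.51965, w=(-34.78134−2.772)/4.25676=-8.82205
k=1: b·v=9.06×(-3.799)=-34.41894; √(2b)=4.25676; u=(-34.41894+(-28.739))/4.25676=-14.83709, w=(-34.41894−(-28.739))/4.25676=-1.33433
k=2: b·v=9.06×(-1.007)=-9.12342; √(2b)=4.25676; u=(-9.12342+12.164)/4.25676=0.71429, w=(-9.12342−12.164)/4.25676=-5.00085
k=3: b·v=9.06×1.179=10.68174; √(2b)=4.25676; u=(10.68174+38.339)/4.25676=11.51598, w=(10.68174−38.339)/4.25676=-6.49726

0: u=-7.51965 w=-8.82205
1: u=-14.83709 w=-1.33433
2: u=0.71429 w=-5.00085
3: u=11.51598 w=-6.49726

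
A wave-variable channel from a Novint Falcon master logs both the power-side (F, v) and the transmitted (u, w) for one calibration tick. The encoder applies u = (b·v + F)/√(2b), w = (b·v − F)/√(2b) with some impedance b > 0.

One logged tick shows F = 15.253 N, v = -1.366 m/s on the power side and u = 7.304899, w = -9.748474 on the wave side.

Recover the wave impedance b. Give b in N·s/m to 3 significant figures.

u + w = -2.443575;  u + w = √(2b)·v, so √(2b) = -2.443575/(-1.366) = 1.788854.
b = (√(2b))²/2 = 3.200000/2 = 1.600000.
(Check via u − w = 2F/√(2b): u − w = 17.053373, 2F/√(2b) = 17.053373.)

b = 1.6 N·s/m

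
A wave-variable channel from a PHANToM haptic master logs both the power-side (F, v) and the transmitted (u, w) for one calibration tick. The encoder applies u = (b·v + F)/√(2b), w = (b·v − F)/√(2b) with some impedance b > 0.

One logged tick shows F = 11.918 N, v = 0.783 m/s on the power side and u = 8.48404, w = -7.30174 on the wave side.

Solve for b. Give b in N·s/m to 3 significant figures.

u + w = 1.1823;  u + w = √(2b)·v, so √(2b) = 1.1823/0.783 = 1.5100.
b = (√(2b))²/2 = 2.2800/2 = 1.1400.
(Check via u − w = 2F/√(2b): u − w = 15.7858, 2F/√(2b) = 15.7858.)

b = 1.14 N·s/m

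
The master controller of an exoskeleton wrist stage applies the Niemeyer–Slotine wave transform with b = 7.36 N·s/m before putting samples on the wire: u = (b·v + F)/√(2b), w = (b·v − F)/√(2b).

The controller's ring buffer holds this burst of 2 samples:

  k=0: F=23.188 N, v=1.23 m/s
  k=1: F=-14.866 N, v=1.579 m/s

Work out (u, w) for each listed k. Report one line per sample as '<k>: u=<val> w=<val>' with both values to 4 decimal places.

k=0: b·v=7.36×1.23=9.0528; √(2b)=3.8367; u=(9.0528+23.188)/3.8367=8.4033, w=(9.0528−23.188)/3.8367=-3.6842
k=1: b·v=7.36×1.579=11.6214; √(2b)=3.8367; u=(11.6214+(-14.866))/3.8367=-0.8457, w=(11.6214−(-14.866))/3.8367=6.9038

0: u=8.4033 w=-3.6842
1: u=-0.8457 w=6.9038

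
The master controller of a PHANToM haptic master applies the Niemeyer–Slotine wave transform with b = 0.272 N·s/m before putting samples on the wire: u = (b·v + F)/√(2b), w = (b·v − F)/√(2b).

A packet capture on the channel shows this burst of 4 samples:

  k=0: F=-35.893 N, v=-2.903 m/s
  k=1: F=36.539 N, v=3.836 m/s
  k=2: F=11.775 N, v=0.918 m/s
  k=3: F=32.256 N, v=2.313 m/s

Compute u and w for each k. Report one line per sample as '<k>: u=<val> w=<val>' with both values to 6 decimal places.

0: u=-49.734854 w=47.593707
1: u=50.954784 w=-48.125491
2: u=16.303268 w=-15.626184
3: u=44.586173 w=-42.880188

k=0: b·v=0.272×(-2.903)=-0.789616; √(2b)=0.737564; u=(-0.789616+(-35.893))/0.737564=-49.734854, w=(-0.789616−(-35.893))/0.737564=47.593707
k=1: b·v=0.272×3.836=1.043392; √(2b)=0.737564; u=(1.043392+36.539)/0.737564=50.954784, w=(1.043392−36.539)/0.737564=-48.125491
k=2: b·v=0.272×0.918=0.249696; √(2b)=0.737564; u=(0.249696+11.775)/0.737564=16.303268, w=(0.249696−11.775)/0.737564=-15.626184
k=3: b·v=0.272×2.313=0.629136; √(2b)=0.737564; u=(0.629136+32.256)/0.737564=44.586173, w=(0.629136−32.256)/0.737564=-42.880188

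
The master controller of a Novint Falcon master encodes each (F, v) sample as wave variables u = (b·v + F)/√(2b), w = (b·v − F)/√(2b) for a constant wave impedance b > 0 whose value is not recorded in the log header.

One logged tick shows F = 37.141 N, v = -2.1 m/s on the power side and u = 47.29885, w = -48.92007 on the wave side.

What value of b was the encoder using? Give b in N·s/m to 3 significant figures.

b = 0.298 N·s/m

u + w = -1.62122;  u + w = √(2b)·v, so √(2b) = -1.62122/(-2.1) = 0.77201.
b = (√(2b))²/2 = 0.59600/2 = 0.29800.
(Check via u − w = 2F/√(2b): u − w = 96.21892, 2F/√(2b) = 96.21902.)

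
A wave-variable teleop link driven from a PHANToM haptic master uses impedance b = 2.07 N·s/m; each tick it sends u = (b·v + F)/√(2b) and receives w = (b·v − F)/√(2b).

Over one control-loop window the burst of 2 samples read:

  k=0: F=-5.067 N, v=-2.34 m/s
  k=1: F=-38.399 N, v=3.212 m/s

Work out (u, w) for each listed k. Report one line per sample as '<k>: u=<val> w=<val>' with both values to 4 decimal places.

k=0: b·v=2.07×(-2.34)=-4.8438; √(2b)=2.0347; u=(-4.8438+(-5.067))/2.0347=-4.8709, w=(-4.8438−(-5.067))/2.0347=0.1097
k=1: b·v=2.07×3.212=6.6488; √(2b)=2.0347; u=(6.6488+(-38.399))/2.0347=-15.6044, w=(6.6488−(-38.399))/2.0347=22.1398

0: u=-4.8709 w=0.1097
1: u=-15.6044 w=22.1398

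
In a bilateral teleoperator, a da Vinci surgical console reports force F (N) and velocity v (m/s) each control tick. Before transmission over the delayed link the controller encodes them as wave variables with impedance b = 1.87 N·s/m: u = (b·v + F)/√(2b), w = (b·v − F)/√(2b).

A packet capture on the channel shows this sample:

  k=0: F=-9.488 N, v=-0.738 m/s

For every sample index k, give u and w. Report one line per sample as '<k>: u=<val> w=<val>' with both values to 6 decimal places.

0: u=-5.619740 w=4.192516

k=0: b·v=1.87×(-0.738)=-1.380060; √(2b)=1.933908; u=(-1.380060+(-9.488))/1.933908=-5.619740, w=(-1.380060−(-9.488))/1.933908=4.192516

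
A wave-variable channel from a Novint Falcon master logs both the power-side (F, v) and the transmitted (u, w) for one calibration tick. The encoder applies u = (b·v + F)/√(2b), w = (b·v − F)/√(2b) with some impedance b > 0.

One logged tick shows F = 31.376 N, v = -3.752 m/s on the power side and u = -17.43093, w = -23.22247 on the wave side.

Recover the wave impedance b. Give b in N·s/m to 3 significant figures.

u + w = -40.65340;  u + w = √(2b)·v, so √(2b) = -40.65340/(-3.752) = 10.83513.
b = (√(2b))²/2 = 117.40000/2 = 58.70000.
(Check via u − w = 2F/√(2b): u − w = 5.79154, 2F/√(2b) = 5.79153.)

b = 58.7 N·s/m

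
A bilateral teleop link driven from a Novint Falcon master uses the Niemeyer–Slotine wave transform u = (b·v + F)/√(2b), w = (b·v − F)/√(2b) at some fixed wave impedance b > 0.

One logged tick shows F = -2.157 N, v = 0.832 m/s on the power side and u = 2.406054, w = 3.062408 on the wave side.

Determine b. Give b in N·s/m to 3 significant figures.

u + w = 5.468462;  u + w = √(2b)·v, so √(2b) = 5.468462/0.832 = 6.572671.
b = (√(2b))²/2 = 43.200000/2 = 21.600000.
(Check via u − w = 2F/√(2b): u − w = -0.656354, 2F/√(2b) = -0.656354.)

b = 21.6 N·s/m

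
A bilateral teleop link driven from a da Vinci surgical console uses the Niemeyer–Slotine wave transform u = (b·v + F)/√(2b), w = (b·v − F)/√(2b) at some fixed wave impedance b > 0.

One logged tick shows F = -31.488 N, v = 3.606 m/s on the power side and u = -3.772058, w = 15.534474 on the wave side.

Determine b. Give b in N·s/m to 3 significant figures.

u + w = 11.762416;  u + w = √(2b)·v, so √(2b) = 11.762416/3.606 = 3.261901.
b = (√(2b))²/2 = 10.640000/2 = 5.320000.
(Check via u − w = 2F/√(2b): u − w = -19.306532, 2F/√(2b) = -19.306532.)

b = 5.32 N·s/m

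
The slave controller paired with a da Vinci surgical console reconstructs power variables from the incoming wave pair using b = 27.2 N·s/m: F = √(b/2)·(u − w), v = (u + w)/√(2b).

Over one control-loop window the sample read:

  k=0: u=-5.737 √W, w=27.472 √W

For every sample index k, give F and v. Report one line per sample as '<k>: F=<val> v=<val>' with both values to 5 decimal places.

k=0: u−w=-33.20900, u+w=21.73500; √(b/2)=3.68782, √(2b)=7.37564; F=3.68782×(-33.209)=-122.46874, v=21.73500/7.37564=2.94686

0: F=-122.46874 v=2.94686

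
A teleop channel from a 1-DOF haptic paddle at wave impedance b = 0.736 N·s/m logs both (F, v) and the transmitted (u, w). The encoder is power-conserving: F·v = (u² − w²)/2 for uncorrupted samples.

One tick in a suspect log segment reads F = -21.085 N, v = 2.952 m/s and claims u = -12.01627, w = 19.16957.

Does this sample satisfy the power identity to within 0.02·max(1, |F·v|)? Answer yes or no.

no

F·v = (-21.085)×2.952 = -62.24292 W.
(u² − w²)/2 = (144.39074 − 367.47241)/2 = -111.54083 W.
|Δ| = 49.29791;  2% of max(1, |F·v|) = 1.24486.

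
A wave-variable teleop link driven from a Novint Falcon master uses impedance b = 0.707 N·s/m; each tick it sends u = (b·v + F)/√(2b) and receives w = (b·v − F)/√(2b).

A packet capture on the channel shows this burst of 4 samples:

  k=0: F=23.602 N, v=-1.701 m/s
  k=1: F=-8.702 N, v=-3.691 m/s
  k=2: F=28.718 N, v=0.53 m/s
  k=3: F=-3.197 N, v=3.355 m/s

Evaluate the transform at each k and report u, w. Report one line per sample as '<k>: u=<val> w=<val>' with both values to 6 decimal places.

0: u=18.836992 w=-20.859680
1: u=-9.512549 w=5.123517
2: u=24.465803 w=-23.835571
3: u=-0.693805 w=4.683293

k=0: b·v=0.707×(-1.701)=-1.202607; √(2b)=1.189117; u=(-1.202607+23.602)/1.189117=18.836992, w=(-1.202607−23.602)/1.189117=-20.859680
k=1: b·v=0.707×(-3.691)=-2.609537; √(2b)=1.189117; u=(-2.609537+(-8.702))/1.189117=-9.512549, w=(-2.609537−(-8.702))/1.189117=5.123517
k=2: b·v=0.707×0.53=0.374710; √(2b)=1.189117; u=(0.374710+28.718)/1.189117=24.465803, w=(0.374710−28.718)/1.189117=-23.835571
k=3: b·v=0.707×3.355=2.371985; √(2b)=1.189117; u=(2.371985+(-3.197))/1.189117=-0.693805, w=(2.371985−(-3.197))/1.189117=4.683293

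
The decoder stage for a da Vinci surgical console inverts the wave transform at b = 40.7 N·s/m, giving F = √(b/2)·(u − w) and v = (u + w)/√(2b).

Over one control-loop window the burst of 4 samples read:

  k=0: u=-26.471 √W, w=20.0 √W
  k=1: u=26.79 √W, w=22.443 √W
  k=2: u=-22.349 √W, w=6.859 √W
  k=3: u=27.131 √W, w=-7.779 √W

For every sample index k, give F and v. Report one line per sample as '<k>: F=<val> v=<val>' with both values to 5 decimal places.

0: F=-209.63521 v=-0.71723
1: F=19.60974 v=5.45688
2: F=-131.76013 v=-1.71688
3: F=157.48241 v=2.14493

k=0: u−w=-46.47100, u+w=-6.47100; √(b/2)=4.51110, √(2b)=9.02219; F=4.51110×(-46.471)=-209.63521, v=-6.47100/9.02219=-0.71723
k=1: u−w=4.34700, u+w=49.23300; √(b/2)=4.51110, √(2b)=9.02219; F=4.51110×4.347=19.60974, v=49.23300/9.02219=5.45688
k=2: u−w=-29.20800, u+w=-15.49000; √(b/2)=4.51110, √(2b)=9.02219; F=4.51110×(-29.208)=-131.76013, v=-15.49000/9.02219=-1.71688
k=3: u−w=34.91000, u+w=19.35200; √(b/2)=4.51110, √(2b)=9.02219; F=4.51110×34.91=157.48241, v=19.35200/9.02219=2.14493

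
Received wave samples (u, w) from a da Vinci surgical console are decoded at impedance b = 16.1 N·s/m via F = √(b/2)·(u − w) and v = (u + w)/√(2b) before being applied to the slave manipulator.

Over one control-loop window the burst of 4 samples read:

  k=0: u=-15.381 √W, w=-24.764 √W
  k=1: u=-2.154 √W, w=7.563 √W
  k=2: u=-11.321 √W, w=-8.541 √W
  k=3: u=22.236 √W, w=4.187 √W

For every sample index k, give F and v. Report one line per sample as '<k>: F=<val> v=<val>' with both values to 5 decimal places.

k=0: u−w=9.38300, u+w=-40.14500; √(b/2)=2.83725, √(2b)=5.67450; F=2.83725×9.383=26.62194, v=-40.14500/5.67450=-7.07463
k=1: u−w=-9.71700, u+w=5.40900; √(b/2)=2.83725, √(2b)=5.67450; F=2.83725×(-9.717)=-27.56958, v=5.40900/5.67450=0.95321
k=2: u−w=-2.78000, u+w=-19.86200; √(b/2)=2.83725, √(2b)=5.67450; F=2.83725×(-2.78)=-7.88756, v=-19.86200/5.67450=-3.50022
k=3: u−w=18.04900, u+w=26.42300; √(b/2)=2.83725, √(2b)=5.67450; F=2.83725×18.049=51.20956, v=26.42300/5.67450=4.65644

0: F=26.62194 v=-7.07463
1: F=-27.56958 v=0.95321
2: F=-7.88756 v=-3.50022
3: F=51.20956 v=4.65644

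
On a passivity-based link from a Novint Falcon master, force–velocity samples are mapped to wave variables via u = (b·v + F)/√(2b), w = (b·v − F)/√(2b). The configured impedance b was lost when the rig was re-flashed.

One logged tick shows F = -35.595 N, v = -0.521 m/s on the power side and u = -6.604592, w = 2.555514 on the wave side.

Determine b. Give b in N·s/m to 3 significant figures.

b = 30.2 N·s/m

u + w = -4.049078;  u + w = √(2b)·v, so √(2b) = -4.049078/(-0.521) = 7.771743.
b = (√(2b))²/2 = 60.399986/2 = 30.199993.
(Check via u − w = 2F/√(2b): u − w = -9.160106, 2F/√(2b) = -9.160108.)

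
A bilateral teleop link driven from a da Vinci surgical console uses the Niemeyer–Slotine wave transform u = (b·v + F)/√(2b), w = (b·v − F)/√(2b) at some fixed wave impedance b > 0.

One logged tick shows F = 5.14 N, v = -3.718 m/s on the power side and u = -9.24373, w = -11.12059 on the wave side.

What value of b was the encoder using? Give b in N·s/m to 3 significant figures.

b = 15 N·s/m

u + w = -20.36432;  u + w = √(2b)·v, so √(2b) = -20.36432/(-3.718) = 5.47722.
b = (√(2b))²/2 = 29.99999/2 = 14.99999.
(Check via u − w = 2F/√(2b): u − w = 1.87686, 2F/√(2b) = 1.87686.)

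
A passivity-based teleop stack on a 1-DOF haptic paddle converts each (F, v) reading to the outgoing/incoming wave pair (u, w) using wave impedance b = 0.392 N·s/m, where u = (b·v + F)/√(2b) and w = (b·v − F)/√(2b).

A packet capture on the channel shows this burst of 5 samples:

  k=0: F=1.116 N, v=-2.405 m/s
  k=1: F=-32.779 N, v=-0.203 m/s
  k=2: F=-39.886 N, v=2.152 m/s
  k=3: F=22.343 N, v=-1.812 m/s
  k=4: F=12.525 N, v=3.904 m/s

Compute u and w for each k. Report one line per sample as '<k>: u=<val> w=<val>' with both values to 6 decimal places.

0: u=0.195655 w=-2.325132
1: u=-37.109979 w=36.930235
2: u=-44.093914 w=45.999376
3: u=24.431640 w=-26.036053
4: u=15.873920 w=-12.417171

k=0: b·v=0.392×(-2.405)=-0.942760; √(2b)=0.885438; u=(-0.942760+1.116)/0.885438=0.195655, w=(-0.942760−1.116)/0.885438=-2.325132
k=1: b·v=0.392×(-0.203)=-0.079576; √(2b)=0.885438; u=(-0.079576+(-32.779))/0.885438=-37.109979, w=(-0.079576−(-32.779))/0.885438=36.930235
k=2: b·v=0.392×2.152=0.843584; √(2b)=0.885438; u=(0.843584+(-39.886))/0.885438=-44.093914, w=(0.843584−(-39.886))/0.885438=45.999376
k=3: b·v=0.392×(-1.812)=-0.710304; √(2b)=0.885438; u=(-0.710304+22.343)/0.885438=24.431640, w=(-0.710304−22.343)/0.885438=-26.036053
k=4: b·v=0.392×3.904=1.530368; √(2b)=0.885438; u=(1.530368+12.525)/0.885438=15.873920, w=(1.530368−12.525)/0.885438=-12.417171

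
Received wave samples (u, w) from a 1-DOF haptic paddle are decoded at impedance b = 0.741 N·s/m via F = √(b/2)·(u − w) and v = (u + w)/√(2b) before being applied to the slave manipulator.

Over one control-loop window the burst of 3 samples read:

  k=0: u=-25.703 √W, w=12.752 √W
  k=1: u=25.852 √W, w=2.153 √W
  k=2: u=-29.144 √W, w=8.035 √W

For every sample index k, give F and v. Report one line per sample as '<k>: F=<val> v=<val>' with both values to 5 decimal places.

0: F=-23.40706 v=-10.63847
1: F=14.42528 v=23.00443
2: F=-22.63038 v=-17.33978

k=0: u−w=-38.45500, u+w=-12.95100; √(b/2)=0.60869, √(2b)=1.21737; F=0.60869×(-38.455)=-23.40706, v=-12.95100/1.21737=-10.63847
k=1: u−w=23.69900, u+w=28.00500; √(b/2)=0.60869, √(2b)=1.21737; F=0.60869×23.699=14.42528, v=28.00500/1.21737=23.00443
k=2: u−w=-37.17900, u+w=-21.10900; √(b/2)=0.60869, √(2b)=1.21737; F=0.60869×(-37.179)=-22.63038, v=-21.10900/1.21737=-17.33978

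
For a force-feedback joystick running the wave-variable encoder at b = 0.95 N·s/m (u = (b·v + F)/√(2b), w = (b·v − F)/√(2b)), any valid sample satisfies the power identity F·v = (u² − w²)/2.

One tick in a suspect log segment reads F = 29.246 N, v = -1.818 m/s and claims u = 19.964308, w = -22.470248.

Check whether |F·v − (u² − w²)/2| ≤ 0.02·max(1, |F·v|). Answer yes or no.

F·v = 29.246×(-1.818) = -53.169228 W.
(u² − w²)/2 = (398.573594 − 504.912045)/2 = -53.169226 W.
|Δ| = 0.000002;  2% of max(1, |F·v|) = 1.063385.

yes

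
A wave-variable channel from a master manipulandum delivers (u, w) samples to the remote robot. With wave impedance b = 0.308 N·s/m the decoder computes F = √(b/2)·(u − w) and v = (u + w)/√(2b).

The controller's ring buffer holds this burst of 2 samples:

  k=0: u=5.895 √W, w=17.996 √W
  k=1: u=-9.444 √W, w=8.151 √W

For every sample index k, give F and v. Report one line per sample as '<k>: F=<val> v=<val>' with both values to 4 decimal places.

k=0: u−w=-12.1010, u+w=23.8910; √(b/2)=0.3924, √(2b)=0.7849; F=0.3924×(-12.101)=-4.7488, v=23.8910/0.7849=30.4400
k=1: u−w=-17.5950, u+w=-1.2930; √(b/2)=0.3924, √(2b)=0.7849; F=0.3924×(-17.595)=-6.9048, v=-1.2930/0.7849=-1.6474

0: F=-4.7488 v=30.4400
1: F=-6.9048 v=-1.6474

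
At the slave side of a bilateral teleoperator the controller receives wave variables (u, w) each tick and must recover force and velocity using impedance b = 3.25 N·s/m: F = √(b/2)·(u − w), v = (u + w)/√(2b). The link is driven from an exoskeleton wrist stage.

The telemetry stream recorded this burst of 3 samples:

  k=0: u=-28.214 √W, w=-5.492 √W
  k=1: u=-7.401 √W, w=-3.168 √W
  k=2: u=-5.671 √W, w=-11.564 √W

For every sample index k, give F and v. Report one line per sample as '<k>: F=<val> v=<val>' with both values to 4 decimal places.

k=0: u−w=-22.7220, u+w=-33.7060; √(b/2)=1.2748, √(2b)=2.5495; F=1.2748×(-22.722)=-28.9650, v=-33.7060/2.5495=-13.2206
k=1: u−w=-4.2330, u+w=-10.5690; √(b/2)=1.2748, √(2b)=2.5495; F=1.2748×(-4.233)=-5.3960, v=-10.5690/2.5495=-4.1455
k=2: u−w=5.8930, u+w=-17.2350; √(b/2)=1.2748, √(2b)=2.5495; F=1.2748×5.893=7.5121, v=-17.2350/2.5495=-6.7601

0: F=-28.9650 v=-13.2206
1: F=-5.3960 v=-4.1455
2: F=7.5121 v=-6.7601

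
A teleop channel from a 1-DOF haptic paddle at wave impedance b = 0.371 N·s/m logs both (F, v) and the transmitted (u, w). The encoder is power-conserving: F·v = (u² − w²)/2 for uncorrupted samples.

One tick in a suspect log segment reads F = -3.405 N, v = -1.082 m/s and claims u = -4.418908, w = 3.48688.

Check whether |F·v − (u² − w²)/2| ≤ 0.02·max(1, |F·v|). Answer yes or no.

yes

F·v = (-3.405)×(-1.082) = 3.684210 W.
(u² − w²)/2 = (19.526748 − 12.158332)/2 = 3.684208 W.
|Δ| = 0.000002;  2% of max(1, |F·v|) = 0.073684.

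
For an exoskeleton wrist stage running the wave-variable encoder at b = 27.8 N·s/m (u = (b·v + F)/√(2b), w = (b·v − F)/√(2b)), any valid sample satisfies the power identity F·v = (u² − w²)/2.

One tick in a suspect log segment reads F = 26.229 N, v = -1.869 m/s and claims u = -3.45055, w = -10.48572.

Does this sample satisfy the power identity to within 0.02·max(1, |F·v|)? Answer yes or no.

F·v = 26.229×(-1.869) = -49.0220 W.
(u² − w²)/2 = (11.9063 − 109.9503)/2 = -49.0220 W.
|Δ| = 0.0000;  2% of max(1, |F·v|) = 0.9804.

yes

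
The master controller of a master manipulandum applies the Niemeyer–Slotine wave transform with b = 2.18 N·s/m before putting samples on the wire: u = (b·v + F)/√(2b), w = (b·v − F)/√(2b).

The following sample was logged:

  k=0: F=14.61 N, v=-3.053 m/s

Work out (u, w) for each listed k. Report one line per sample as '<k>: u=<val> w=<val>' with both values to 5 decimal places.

0: u=3.80950 w=-10.18435

k=0: b·v=2.18×(-3.053)=-6.65554; √(2b)=2.08806; u=(-6.65554+14.61)/2.08806=3.80950, w=(-6.65554−14.61)/2.08806=-10.18435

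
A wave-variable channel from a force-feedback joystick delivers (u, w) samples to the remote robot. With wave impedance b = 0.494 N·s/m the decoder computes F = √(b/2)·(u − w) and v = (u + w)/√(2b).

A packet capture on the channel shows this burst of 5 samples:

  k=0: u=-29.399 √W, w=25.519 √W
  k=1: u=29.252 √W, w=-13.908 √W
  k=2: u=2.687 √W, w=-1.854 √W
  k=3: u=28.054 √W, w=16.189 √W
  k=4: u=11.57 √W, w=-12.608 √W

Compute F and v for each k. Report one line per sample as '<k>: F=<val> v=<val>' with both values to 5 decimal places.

k=0: u−w=-54.91800, u+w=-3.88000; √(b/2)=0.49699, √(2b)=0.99398; F=0.49699×(-54.918)=-27.29375, v=-3.88000/0.99398=-3.90349
k=1: u−w=43.16000, u+w=15.34400; √(b/2)=0.49699, √(2b)=0.99398; F=0.49699×43.16=21.45013, v=15.34400/0.99398=15.43690
k=2: u−w=4.54100, u+w=0.83300; √(b/2)=0.49699, √(2b)=0.99398; F=0.49699×4.541=2.25684, v=0.83300/0.99398=0.83804
k=3: u−w=11.86500, u+w=44.24300; √(b/2)=0.49699, √(2b)=0.99398; F=0.49699×11.865=5.89680, v=44.24300/0.99398=44.51087
k=4: u−w=24.17800, u+w=-1.03800; √(b/2)=0.49699, √(2b)=0.99398; F=0.49699×24.178=12.01625, v=-1.03800/0.99398=-1.04428

0: F=-27.29375 v=-3.90349
1: F=21.45013 v=15.43690
2: F=2.25684 v=0.83804
3: F=5.89680 v=44.51087
4: F=12.01625 v=-1.04428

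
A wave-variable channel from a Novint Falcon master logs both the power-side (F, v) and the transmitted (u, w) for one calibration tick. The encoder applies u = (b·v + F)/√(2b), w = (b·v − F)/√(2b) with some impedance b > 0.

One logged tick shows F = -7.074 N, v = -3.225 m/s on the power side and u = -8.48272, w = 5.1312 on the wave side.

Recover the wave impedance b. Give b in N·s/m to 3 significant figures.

b = 0.54 N·s/m

u + w = -3.35152;  u + w = √(2b)·v, so √(2b) = -3.35152/(-3.225) = 1.03923.
b = (√(2b))²/2 = 1.08000/2 = 0.54000.
(Check via u − w = 2F/√(2b): u − w = -13.61392, 2F/√(2b) = -13.61391.)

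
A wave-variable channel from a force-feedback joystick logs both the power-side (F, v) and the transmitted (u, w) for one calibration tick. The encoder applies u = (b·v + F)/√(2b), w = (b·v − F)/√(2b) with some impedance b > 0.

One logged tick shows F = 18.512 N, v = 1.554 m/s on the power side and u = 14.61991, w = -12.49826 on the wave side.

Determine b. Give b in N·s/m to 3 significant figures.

u + w = 2.12165;  u + w = √(2b)·v, so √(2b) = 2.12165/1.554 = 1.36528.
b = (√(2b))²/2 = 1.86400/2 = 0.93200.
(Check via u − w = 2F/√(2b): u − w = 27.11817, 2F/√(2b) = 27.11818.)

b = 0.932 N·s/m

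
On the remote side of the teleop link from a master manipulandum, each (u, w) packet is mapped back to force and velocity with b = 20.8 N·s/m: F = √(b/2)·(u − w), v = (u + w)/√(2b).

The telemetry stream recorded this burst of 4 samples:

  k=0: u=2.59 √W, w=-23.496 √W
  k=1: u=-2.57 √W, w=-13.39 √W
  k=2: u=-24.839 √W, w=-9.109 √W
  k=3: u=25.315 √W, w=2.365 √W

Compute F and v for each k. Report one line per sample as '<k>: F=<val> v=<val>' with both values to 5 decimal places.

k=0: u−w=26.08600, u+w=-20.90600; √(b/2)=3.22490, √(2b)=6.44981; F=3.22490×26.086=84.12482, v=-20.90600/6.44981=-3.24134
k=1: u−w=10.82000, u+w=-15.96000; √(b/2)=3.22490, √(2b)=6.44981; F=3.22490×10.82=34.89345, v=-15.96000/6.44981=-2.47449
k=2: u−w=-15.73000, u+w=-33.94800; √(b/2)=3.22490, √(2b)=6.44981; F=3.22490×(-15.73)=-50.72773, v=-33.94800/6.44981=-5.26341
k=3: u−w=22.95000, u+w=27.68000; √(b/2)=3.22490, √(2b)=6.44981; F=3.22490×22.95=74.01153, v=27.68000/6.44981=4.29160

0: F=84.12482 v=-3.24134
1: F=34.89345 v=-2.47449
2: F=-50.72773 v=-5.26341
3: F=74.01153 v=4.29160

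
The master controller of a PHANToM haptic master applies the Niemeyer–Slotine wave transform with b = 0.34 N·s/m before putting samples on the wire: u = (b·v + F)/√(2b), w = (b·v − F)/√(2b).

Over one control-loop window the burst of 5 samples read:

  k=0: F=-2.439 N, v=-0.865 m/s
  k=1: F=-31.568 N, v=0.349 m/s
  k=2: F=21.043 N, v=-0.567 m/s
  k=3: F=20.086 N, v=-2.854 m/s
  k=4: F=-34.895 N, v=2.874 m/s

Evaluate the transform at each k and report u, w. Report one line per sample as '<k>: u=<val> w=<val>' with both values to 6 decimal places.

0: u=-3.314371 w=2.601073
1: u=-38.137927 w=38.425719
2: u=25.284606 w=-25.752166
3: u=23.181118 w=-25.534587
4: u=-41.131423 w=43.501384

k=0: b·v=0.34×(-0.865)=-0.294100; √(2b)=0.824621; u=(-0.294100+(-2.439))/0.824621=-3.314371, w=(-0.294100−(-2.439))/0.824621=2.601073
k=1: b·v=0.34×0.349=0.118660; √(2b)=0.824621; u=(0.118660+(-31.568))/0.824621=-38.137927, w=(0.118660−(-31.568))/0.824621=38.425719
k=2: b·v=0.34×(-0.567)=-0.192780; √(2b)=0.824621; u=(-0.192780+21.043)/0.824621=25.284606, w=(-0.192780−21.043)/0.824621=-25.752166
k=3: b·v=0.34×(-2.854)=-0.970360; √(2b)=0.824621; u=(-0.970360+20.086)/0.824621=23.181118, w=(-0.970360−20.086)/0.824621=-25.534587
k=4: b·v=0.34×2.874=0.977160; √(2b)=0.824621; u=(0.977160+(-34.895))/0.824621=-41.131423, w=(0.977160−(-34.895))/0.824621=43.501384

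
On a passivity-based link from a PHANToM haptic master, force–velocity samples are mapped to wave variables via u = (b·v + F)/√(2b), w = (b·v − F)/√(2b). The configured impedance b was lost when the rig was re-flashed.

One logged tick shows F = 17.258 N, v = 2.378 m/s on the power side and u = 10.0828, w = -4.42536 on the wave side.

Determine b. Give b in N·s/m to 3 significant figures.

u + w = 5.6574;  u + w = √(2b)·v, so √(2b) = 5.6574/2.378 = 2.3791.
b = (√(2b))²/2 = 5.6600/2 = 2.8300.
(Check via u − w = 2F/√(2b): u − w = 14.5082, 2F/√(2b) = 14.5082.)

b = 2.83 N·s/m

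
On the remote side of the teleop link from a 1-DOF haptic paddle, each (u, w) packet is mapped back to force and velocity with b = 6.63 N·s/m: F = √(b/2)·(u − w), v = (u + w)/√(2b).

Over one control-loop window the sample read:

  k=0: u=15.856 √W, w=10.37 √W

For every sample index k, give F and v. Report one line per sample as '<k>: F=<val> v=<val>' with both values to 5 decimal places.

k=0: u−w=5.48600, u+w=26.22600; √(b/2)=1.82071, √(2b)=3.64143; F=1.82071×5.486=9.98844, v=26.22600/3.64143=7.20212

0: F=9.98844 v=7.20212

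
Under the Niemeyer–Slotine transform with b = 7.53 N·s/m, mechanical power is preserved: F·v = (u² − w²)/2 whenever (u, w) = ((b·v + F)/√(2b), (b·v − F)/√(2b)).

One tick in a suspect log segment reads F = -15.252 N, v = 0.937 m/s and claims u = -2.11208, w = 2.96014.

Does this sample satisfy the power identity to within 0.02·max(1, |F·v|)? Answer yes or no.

no

F·v = (-15.252)×0.937 = -14.29112 W.
(u² − w²)/2 = (4.46088 − 8.76243)/2 = -2.15077 W.
|Δ| = 12.14035;  2% of max(1, |F·v|) = 0.28582.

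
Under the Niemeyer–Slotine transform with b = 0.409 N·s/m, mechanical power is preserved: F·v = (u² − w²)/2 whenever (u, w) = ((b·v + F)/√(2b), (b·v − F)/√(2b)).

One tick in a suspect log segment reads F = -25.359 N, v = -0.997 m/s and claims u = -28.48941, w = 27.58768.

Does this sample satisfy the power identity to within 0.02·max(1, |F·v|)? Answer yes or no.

yes

F·v = (-25.359)×(-0.997) = 25.2829 W.
(u² − w²)/2 = (811.6465 − 761.0801)/2 = 25.2832 W.
|Δ| = 0.0003;  2% of max(1, |F·v|) = 0.5057.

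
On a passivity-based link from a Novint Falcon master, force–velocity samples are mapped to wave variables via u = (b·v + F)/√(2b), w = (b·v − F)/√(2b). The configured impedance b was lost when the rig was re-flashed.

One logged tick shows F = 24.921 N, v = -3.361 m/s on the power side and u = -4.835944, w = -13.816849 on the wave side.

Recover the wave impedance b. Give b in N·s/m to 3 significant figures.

b = 15.4 N·s/m

u + w = -18.652793;  u + w = √(2b)·v, so √(2b) = -18.652793/(-3.361) = 5.549775.
b = (√(2b))²/2 = 30.800000/2 = 15.400000.
(Check via u − w = 2F/√(2b): u − w = 8.980905, 2F/√(2b) = 8.980905.)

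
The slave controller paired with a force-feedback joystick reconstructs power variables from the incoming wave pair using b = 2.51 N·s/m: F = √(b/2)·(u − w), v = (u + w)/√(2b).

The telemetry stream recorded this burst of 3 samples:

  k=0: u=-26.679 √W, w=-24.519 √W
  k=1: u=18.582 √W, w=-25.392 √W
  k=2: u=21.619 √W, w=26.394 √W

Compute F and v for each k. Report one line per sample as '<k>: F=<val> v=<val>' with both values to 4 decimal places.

k=0: u−w=-2.1600, u+w=-51.1980; √(b/2)=1.1203, √(2b)=2.2405; F=1.1203×(-2.16)=-2.4198, v=-51.1980/2.2405=-22.8508
k=1: u−w=43.9740, u+w=-6.8100; √(b/2)=1.1203, √(2b)=2.2405; F=1.1203×43.974=49.2627, v=-6.8100/2.2405=-3.0395
k=2: u−w=-4.7750, u+w=48.0130; √(b/2)=1.1203, √(2b)=2.2405; F=1.1203×(-4.775)=-5.3493, v=48.0130/2.2405=21.4293

0: F=-2.4198 v=-22.8508
1: F=49.2627 v=-3.0395
2: F=-5.3493 v=21.4293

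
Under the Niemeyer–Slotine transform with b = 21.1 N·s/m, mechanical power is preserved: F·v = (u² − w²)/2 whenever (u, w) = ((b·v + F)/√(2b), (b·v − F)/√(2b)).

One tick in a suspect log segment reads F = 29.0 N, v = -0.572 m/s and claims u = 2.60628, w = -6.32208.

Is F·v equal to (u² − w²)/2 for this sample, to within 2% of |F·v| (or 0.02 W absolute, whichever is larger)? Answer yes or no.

F·v = 29.0×(-0.572) = -16.58800 W.
(u² − w²)/2 = (6.79270 − 39.96870)/2 = -16.58800 W.
|Δ| = 0.00000;  2% of max(1, |F·v|) = 0.33176.

yes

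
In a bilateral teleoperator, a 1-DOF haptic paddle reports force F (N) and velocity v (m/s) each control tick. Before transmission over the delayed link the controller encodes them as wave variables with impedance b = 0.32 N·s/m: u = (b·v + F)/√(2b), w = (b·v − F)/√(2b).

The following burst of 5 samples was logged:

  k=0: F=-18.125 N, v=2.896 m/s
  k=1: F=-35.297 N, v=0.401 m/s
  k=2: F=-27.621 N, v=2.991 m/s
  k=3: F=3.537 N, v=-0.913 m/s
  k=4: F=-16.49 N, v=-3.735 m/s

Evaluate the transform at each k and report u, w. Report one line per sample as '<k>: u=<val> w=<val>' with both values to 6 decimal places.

0: u=-21.497850 w=23.814650
1: u=-43.960850 w=44.281650
2: u=-33.329850 w=35.722650
3: u=4.056050 w=-4.786450
4: u=-22.106500 w=19.118500

k=0: b·v=0.32×2.896=0.926720; √(2b)=0.800000; u=(0.926720+(-18.125))/0.800000=-21.497850, w=(0.926720−(-18.125))/0.800000=23.814650
k=1: b·v=0.32×0.401=0.128320; √(2b)=0.800000; u=(0.128320+(-35.297))/0.800000=-43.960850, w=(0.128320−(-35.297))/0.800000=44.281650
k=2: b·v=0.32×2.991=0.957120; √(2b)=0.800000; u=(0.957120+(-27.621))/0.800000=-33.329850, w=(0.957120−(-27.621))/0.800000=35.722650
k=3: b·v=0.32×(-0.913)=-0.292160; √(2b)=0.800000; u=(-0.292160+3.537)/0.800000=4.056050, w=(-0.292160−3.537)/0.800000=-4.786450
k=4: b·v=0.32×(-3.735)=-1.195200; √(2b)=0.800000; u=(-1.195200+(-16.49))/0.800000=-22.106500, w=(-1.195200−(-16.49))/0.800000=19.118500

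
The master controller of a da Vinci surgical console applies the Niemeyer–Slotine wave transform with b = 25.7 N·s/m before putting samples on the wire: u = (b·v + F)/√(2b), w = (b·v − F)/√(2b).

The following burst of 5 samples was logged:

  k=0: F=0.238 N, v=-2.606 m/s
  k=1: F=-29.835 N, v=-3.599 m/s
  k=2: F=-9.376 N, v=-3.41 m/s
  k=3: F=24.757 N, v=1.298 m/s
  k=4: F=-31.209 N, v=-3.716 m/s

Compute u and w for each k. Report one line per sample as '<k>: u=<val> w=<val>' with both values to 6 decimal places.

0: u=-9.308505 w=-9.374898
1: u=-17.062746 w=-8.739850
2: u=-13.531576 w=-10.916008
3: u=8.106085 w=1.199769
4: u=-17.673803 w=-8.967610

k=0: b·v=25.7×(-2.606)=-66.974200; √(2b)=7.169379; u=(-66.974200+0.238)/7.169379=-9.308505, w=(-66.974200−0.238)/7.169379=-9.374898
k=1: b·v=25.7×(-3.599)=-92.494300; √(2b)=7.169379; u=(-92.494300+(-29.835))/7.169379=-17.062746, w=(-92.494300−(-29.835))/7.169379=-8.739850
k=2: b·v=25.7×(-3.41)=-87.637000; √(2b)=7.169379; u=(-87.637000+(-9.376))/7.169379=-13.531576, w=(-87.637000−(-9.376))/7.169379=-10.916008
k=3: b·v=25.7×1.298=33.358600; √(2b)=7.169379; u=(33.358600+24.757)/7.169379=8.106085, w=(33.358600−24.757)/7.169379=1.199769
k=4: b·v=25.7×(-3.716)=-95.501200; √(2b)=7.169379; u=(-95.501200+(-31.209))/7.169379=-17.673803, w=(-95.501200−(-31.209))/7.169379=-8.967610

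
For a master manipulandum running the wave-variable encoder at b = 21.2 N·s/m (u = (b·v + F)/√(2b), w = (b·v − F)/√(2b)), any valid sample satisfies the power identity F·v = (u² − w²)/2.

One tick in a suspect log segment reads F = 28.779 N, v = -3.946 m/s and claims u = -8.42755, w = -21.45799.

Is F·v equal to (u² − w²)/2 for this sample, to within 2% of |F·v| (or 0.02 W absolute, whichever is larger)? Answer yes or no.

no

F·v = 28.779×(-3.946) = -113.5619 W.
(u² − w²)/2 = (71.0236 − 460.4453)/2 = -194.7109 W.
|Δ| = 81.1489;  2% of max(1, |F·v|) = 2.2712.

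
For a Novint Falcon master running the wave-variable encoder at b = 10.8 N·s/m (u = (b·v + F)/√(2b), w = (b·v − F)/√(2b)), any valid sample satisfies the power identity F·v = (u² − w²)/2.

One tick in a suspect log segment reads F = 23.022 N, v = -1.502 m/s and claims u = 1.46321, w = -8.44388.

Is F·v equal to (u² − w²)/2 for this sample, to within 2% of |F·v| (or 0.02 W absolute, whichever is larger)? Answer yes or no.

F·v = 23.022×(-1.502) = -34.57904 W.
(u² − w²)/2 = (2.14098 − 71.29911)/2 = -34.57906 W.
|Δ| = 0.00002;  2% of max(1, |F·v|) = 0.69158.

yes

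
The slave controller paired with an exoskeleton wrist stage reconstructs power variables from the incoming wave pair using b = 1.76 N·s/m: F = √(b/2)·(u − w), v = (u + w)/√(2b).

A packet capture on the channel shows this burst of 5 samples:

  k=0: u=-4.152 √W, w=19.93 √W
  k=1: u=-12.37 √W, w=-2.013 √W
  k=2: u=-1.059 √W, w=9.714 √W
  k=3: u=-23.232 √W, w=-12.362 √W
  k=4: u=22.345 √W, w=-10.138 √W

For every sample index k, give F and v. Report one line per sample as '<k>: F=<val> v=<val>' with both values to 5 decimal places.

k=0: u−w=-24.08200, u+w=15.77800; √(b/2)=0.93808, √(2b)=1.87617; F=0.93808×(-24.082)=-22.59092, v=15.77800/1.87617=8.40970
k=1: u−w=-10.35700, u+w=-14.38300; √(b/2)=0.93808, √(2b)=1.87617; F=0.93808×(-10.357)=-9.71573, v=-14.38300/1.87617=-7.66616
k=2: u−w=-10.77300, u+w=8.65500; √(b/2)=0.93808, √(2b)=1.87617; F=0.93808×(-10.773)=-10.10597, v=8.65500/1.87617=4.61313
k=3: u−w=-10.87000, u+w=-35.59400; √(b/2)=0.93808, √(2b)=1.87617; F=0.93808×(-10.87)=-10.19696, v=-35.59400/1.87617=-18.97167
k=4: u−w=32.48300, u+w=12.20700; √(b/2)=0.93808, √(2b)=1.87617; F=0.93808×32.483=30.47176, v=12.20700/1.87617=6.50635

0: F=-22.59092 v=8.40970
1: F=-9.71573 v=-7.66616
2: F=-10.10597 v=4.61313
3: F=-10.19696 v=-18.97167
4: F=30.47176 v=6.50635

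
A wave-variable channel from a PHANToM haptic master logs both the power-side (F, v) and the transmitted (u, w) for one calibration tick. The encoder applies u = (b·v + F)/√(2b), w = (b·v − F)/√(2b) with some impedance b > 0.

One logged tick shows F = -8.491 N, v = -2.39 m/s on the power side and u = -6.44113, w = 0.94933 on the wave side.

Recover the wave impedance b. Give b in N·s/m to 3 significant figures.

b = 2.64 N·s/m

u + w = -5.49180;  u + w = √(2b)·v, so √(2b) = -5.49180/(-2.39) = 2.29782.
b = (√(2b))²/2 = 5.28000/2 = 2.64000.
(Check via u − w = 2F/√(2b): u − w = -7.39046, 2F/√(2b) = -7.39047.)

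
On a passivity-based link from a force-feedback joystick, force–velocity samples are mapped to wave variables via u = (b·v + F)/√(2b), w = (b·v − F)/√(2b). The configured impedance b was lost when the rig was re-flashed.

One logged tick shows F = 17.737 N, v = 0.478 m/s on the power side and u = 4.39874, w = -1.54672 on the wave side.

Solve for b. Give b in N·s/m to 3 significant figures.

b = 17.8 N·s/m

u + w = 2.8520;  u + w = √(2b)·v, so √(2b) = 2.8520/0.478 = 5.9666.
b = (√(2b))²/2 = 35.5999/2 = 17.8000.
(Check via u − w = 2F/√(2b): u − w = 5.9455, 2F/√(2b) = 5.9455.)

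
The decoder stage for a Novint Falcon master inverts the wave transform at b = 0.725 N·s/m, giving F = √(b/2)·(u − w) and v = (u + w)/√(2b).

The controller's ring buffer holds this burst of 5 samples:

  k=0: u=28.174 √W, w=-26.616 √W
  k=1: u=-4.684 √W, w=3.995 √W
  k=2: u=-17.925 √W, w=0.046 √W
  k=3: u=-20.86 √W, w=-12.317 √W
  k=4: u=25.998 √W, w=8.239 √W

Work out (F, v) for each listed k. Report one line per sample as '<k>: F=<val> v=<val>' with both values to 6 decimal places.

0: F=32.987948 v=1.293849
1: F=-5.225450 v=-0.572183
2: F=-10.819975 v=-14.847701
3: F=-5.143567 v=-27.551999
4: F=10.692334 v=28.432281

k=0: u−w=54.790000, u+w=1.558000; √(b/2)=0.602080, √(2b)=1.204159; F=0.602080×54.79=32.987948, v=1.558000/1.204159=1.293849
k=1: u−w=-8.679000, u+w=-0.689000; √(b/2)=0.602080, √(2b)=1.204159; F=0.602080×(-8.679)=-5.225450, v=-0.689000/1.204159=-0.572183
k=2: u−w=-17.971000, u+w=-17.879000; √(b/2)=0.602080, √(2b)=1.204159; F=0.602080×(-17.971)=-10.819975, v=-17.879000/1.204159=-14.847701
k=3: u−w=-8.543000, u+w=-33.177000; √(b/2)=0.602080, √(2b)=1.204159; F=0.602080×(-8.543)=-5.143567, v=-33.177000/1.204159=-27.551999
k=4: u−w=17.759000, u+w=34.237000; √(b/2)=0.602080, √(2b)=1.204159; F=0.602080×17.759=10.692334, v=34.237000/1.204159=28.432281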